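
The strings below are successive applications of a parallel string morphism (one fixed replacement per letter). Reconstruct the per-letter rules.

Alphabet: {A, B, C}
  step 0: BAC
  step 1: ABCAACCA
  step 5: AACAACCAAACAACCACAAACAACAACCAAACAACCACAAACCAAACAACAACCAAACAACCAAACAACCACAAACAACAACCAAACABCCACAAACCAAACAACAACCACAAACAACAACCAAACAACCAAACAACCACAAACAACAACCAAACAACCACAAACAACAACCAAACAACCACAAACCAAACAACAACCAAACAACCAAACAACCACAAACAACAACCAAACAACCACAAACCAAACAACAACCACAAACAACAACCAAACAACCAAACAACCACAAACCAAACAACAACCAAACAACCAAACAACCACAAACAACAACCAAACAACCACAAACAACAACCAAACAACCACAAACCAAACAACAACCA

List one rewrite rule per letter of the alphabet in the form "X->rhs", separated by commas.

A->AAC, B->ABC, C->CA

  step 0 ⇒ step 1: BAC ⇒ ABC·AAC·CA
    A ↦ AAC
    B ↦ ABC
    C ↦ CA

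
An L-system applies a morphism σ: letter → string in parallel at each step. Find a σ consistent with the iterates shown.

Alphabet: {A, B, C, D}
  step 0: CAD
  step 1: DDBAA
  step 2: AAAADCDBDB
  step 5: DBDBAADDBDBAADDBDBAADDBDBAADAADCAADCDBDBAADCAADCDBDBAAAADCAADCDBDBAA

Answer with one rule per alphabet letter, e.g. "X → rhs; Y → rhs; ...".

  step 1 ⇒ step 2: DDBAA ⇒ AA·AA·DC·DB·DB
    A ↦ DB
    B ↦ DC
    D ↦ AA
  step 0 ⇒ step 1: CAD ⇒ D·DB·AA
    C ↦ D

A->DB, B->DC, C->D, D->AA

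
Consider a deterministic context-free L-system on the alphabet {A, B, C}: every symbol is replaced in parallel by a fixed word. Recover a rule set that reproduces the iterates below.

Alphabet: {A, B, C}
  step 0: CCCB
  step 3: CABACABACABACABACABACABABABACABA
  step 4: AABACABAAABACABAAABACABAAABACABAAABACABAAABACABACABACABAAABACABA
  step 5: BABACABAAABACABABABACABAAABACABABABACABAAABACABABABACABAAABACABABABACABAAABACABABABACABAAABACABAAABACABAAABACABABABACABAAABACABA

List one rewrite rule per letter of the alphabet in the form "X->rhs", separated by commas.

A->BA, B->CA, C->AA

  step 4 ⇒ step 5: AABACABAAABACABAAABACABAAABACABAAABACABAAABACABACABACABAAABACABA ⇒ BA·BA·CA·BA·AA·BA·CA·BA·BA·BA·CA·BA·AA·BA·CA·BA·BA·BA·CA·BA·AA·BA·CA·BA·BA·BA·CA·BA·AA·BA·CA·BA·BA·BA·CA·BA·AA·BA·CA·BA·BA·BA·CA·BA·AA·BA·CA·BA·AA·BA·CA·BA·AA·BA·CA·BA·BA·BA·CA·BA·AA·BA·CA·BA
    A ↦ BA
    B ↦ CA
    C ↦ AA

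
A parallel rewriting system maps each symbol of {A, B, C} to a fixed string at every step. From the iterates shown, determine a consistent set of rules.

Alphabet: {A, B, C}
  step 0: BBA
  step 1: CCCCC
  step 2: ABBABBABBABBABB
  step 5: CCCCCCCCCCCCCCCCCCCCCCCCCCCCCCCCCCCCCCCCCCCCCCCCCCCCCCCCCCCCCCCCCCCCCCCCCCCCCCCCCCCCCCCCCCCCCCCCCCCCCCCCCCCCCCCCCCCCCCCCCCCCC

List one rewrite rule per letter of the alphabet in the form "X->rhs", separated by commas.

  step 1 ⇒ step 2: CCCCC ⇒ ABB·ABB·ABB·ABB·ABB
    C ↦ ABB
  step 0 ⇒ step 1: BBA ⇒ CC·CC·C
    A ↦ C
  step 0 ⇒ step 1: BBA ⇒ CC·CC·C
    B ↦ CC

A->C, B->CC, C->ABB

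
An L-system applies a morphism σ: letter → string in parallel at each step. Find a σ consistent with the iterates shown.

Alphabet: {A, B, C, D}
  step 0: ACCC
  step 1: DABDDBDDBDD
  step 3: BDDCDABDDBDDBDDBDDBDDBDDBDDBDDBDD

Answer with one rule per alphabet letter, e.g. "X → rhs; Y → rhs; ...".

A->DA, B->C, C->BDD, D->C

  step 0 ⇒ step 1: ACCC ⇒ DA·BDD·BDD·BDD
    A ↦ DA
    C ↦ BDD
    B ↦ C  (constrained at step 1)
    D ↦ C  (constrained at step 1)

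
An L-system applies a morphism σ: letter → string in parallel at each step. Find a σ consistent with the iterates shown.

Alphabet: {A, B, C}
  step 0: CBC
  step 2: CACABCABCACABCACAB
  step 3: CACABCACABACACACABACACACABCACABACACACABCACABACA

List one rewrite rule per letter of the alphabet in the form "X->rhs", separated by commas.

A->CAB, B->ACA, C->CA

  step 2 ⇒ step 3: CACABCABCACABCACAB ⇒ CA·CAB·CA·CAB·ACA·CA·CAB·ACA·CA·CAB·CA·CAB·ACA·CA·CAB·CA·CAB·ACA
    A ↦ CAB
    B ↦ ACA
    C ↦ CA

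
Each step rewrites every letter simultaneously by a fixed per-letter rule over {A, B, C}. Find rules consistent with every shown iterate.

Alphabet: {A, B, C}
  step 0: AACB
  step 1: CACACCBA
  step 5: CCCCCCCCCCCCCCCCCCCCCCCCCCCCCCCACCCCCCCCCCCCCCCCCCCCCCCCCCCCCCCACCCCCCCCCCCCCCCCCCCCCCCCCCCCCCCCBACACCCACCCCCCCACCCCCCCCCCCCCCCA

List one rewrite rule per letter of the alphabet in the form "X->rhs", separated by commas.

A->CA, B->BA, C->CC

  step 0 ⇒ step 1: AACB ⇒ CA·CA·CC·BA
    A ↦ CA
    B ↦ BA
    C ↦ CC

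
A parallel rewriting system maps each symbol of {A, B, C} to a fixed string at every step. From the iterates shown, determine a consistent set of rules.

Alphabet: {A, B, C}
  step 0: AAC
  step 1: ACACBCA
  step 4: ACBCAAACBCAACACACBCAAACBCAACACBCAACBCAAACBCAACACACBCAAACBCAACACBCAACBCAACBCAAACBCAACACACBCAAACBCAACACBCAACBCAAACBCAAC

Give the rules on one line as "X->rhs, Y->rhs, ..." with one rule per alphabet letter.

  step 0 ⇒ step 1: AAC ⇒ AC·AC·BCA
    A ↦ AC
    C ↦ BCA
    B ↦ AAC  (constrained at step 1)

A->AC, B->AAC, C->BCA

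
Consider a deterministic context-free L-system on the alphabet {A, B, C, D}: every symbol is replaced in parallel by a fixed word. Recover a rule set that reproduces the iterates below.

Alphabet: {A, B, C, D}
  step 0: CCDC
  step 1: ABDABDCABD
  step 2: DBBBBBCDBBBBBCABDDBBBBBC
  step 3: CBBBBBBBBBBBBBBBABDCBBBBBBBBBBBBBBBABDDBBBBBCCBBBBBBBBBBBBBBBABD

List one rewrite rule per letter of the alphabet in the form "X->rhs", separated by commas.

  step 2 ⇒ step 3: DBBBBBCDBBBBBCABDDBBBBBC ⇒ C·BBB·BBB·BBB·BBB·BBB·ABD·C·BBB·BBB·BBB·BBB·BBB·ABD·DBB·BBB·C·C·BBB·BBB·BBB·BBB·BBB·ABD
    A ↦ DBB
    B ↦ BBB
    C ↦ ABD
    D ↦ C

A->DBB, B->BBB, C->ABD, D->C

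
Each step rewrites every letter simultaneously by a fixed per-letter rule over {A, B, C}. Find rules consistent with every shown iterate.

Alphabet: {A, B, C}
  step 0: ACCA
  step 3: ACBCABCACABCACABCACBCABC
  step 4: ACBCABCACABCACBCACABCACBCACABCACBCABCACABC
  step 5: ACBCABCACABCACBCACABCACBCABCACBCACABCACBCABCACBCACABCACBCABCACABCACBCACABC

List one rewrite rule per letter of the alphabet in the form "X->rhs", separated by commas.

A->AC, B->A, C->BC

  step 4 ⇒ step 5: ACBCABCACABCACBCACABCACBCACABCACBCABCACABC ⇒ AC·BC·A·BC·AC·A·BC·AC·BC·AC·A·BC·AC·BC·A·BC·AC·BC·AC·A·BC·AC·BC·A·BC·AC·BC·AC·A·BC·AC·BC·A·BC·AC·A·BC·AC·BC·AC·A·BC
    A ↦ AC
    B ↦ A
    C ↦ BC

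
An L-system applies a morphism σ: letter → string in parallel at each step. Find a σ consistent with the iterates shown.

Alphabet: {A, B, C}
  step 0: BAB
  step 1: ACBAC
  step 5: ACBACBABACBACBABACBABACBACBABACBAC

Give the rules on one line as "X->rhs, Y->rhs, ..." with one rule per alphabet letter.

A->B, B->AC, C->AB

  step 0 ⇒ step 1: BAB ⇒ AC·B·AC
    A ↦ B
    B ↦ AC
    C ↦ AB  (constrained at step 1)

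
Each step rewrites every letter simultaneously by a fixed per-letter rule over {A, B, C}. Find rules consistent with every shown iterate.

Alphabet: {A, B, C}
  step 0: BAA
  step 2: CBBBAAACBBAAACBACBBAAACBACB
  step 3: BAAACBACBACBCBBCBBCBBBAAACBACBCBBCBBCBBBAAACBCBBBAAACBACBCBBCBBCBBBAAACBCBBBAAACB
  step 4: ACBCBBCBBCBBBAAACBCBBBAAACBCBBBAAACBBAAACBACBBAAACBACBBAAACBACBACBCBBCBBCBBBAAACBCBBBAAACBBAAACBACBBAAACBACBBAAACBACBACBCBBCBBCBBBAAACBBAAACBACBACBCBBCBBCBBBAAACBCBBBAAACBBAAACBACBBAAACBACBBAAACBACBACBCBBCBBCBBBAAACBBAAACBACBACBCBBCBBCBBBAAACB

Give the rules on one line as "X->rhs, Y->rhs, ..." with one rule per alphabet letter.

  step 3 ⇒ step 4: BAAACBACBACBCBBCBBCBBBAAACBACBCBBCBBCBBBAAACBCBBBAAACBACBCBBCBBCBBBAAACBCBBBAAACB ⇒ ACB·CBB·CBB·CBB·BAA·ACB·CBB·BAA·ACB·CBB·BAA·ACB·BAA·ACB·ACB·BAA·ACB·ACB·BAA·ACB·ACB·ACB·CBB·CBB·CBB·BAA·ACB·CBB·BAA·ACB·BAA·ACB·ACB·BAA·ACB·ACB·BAA·ACB·ACB·ACB·CBB·CBB·CBB·BAA·ACB·BAA·ACB·ACB·ACB·CBB·CBB·CBB·BAA·ACB·CBB·BAA·ACB·BAA·ACB·ACB·BAA·ACB·ACB·BAA·ACB·ACB·ACB·CBB·CBB·CBB·BAA·ACB·BAA·ACB·ACB·ACB·CBB·CBB·CBB·BAA·ACB
    A ↦ CBB
    B ↦ ACB
    C ↦ BAA

A->CBB, B->ACB, C->BAA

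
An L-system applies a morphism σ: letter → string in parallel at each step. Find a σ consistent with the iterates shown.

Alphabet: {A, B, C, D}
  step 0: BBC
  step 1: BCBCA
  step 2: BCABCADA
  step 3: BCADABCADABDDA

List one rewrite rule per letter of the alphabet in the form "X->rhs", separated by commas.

  step 2 ⇒ step 3: BCABCADA ⇒ BC·A·DA·BC·A·DA·BD·DA
    A ↦ DA
    B ↦ BC
    C ↦ A
    D ↦ BD

A->DA, B->BC, C->A, D->BD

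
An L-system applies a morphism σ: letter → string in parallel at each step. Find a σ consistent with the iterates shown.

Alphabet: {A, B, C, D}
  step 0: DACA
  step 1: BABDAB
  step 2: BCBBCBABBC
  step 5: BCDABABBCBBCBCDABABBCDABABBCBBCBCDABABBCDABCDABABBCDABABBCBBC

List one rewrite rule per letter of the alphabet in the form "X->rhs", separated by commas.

  step 1 ⇒ step 2: BABDAB ⇒ BC·B·BC·BA·B·BC
    A ↦ B
    B ↦ BC
    D ↦ BA
  step 0 ⇒ step 1: DACA ⇒ BA·B·DA·B
    C ↦ DA

A->B, B->BC, C->DA, D->BA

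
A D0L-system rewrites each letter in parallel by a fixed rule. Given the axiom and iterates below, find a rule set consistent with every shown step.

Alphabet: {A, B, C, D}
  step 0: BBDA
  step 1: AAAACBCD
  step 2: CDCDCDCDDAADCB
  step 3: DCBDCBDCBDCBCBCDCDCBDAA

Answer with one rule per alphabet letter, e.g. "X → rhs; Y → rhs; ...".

A->CD, B->AA, C->D, D->CB

  step 2 ⇒ step 3: CDCDCDCDDAADCB ⇒ D·CB·D·CB·D·CB·D·CB·CB·CD·CD·CB·D·AA
    A ↦ CD
    B ↦ AA
    C ↦ D
    D ↦ CB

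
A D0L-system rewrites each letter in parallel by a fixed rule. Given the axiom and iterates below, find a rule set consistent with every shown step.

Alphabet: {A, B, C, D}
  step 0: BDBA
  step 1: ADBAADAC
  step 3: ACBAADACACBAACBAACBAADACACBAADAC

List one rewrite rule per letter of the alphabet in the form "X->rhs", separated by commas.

A->AC, B->AD, C->BA, D->BA

  step 0 ⇒ step 1: BDBA ⇒ AD·BA·AD·AC
    A ↦ AC
    B ↦ AD
    D ↦ BA
    C ↦ BA  (constrained at step 1)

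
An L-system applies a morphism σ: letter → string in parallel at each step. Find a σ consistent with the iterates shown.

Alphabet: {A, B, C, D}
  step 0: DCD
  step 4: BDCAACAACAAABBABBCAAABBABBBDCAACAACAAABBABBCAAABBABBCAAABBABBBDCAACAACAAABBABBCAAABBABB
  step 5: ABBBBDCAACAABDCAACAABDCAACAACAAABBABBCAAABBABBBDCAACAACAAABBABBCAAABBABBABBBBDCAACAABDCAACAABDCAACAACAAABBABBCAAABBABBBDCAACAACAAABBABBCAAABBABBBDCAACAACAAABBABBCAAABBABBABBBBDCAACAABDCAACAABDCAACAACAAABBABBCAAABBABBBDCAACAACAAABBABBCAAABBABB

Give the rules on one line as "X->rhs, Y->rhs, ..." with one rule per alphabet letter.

A->CAA, B->ABB, C->BD, D->B

  step 4 ⇒ step 5: BDCAACAACAAABBABBCAAABBABBBDCAACAACAAABBABBCAAABBABBCAAABBABBBDCAACAACAAABBABBCAAABBABB ⇒ ABB·B·BD·CAA·CAA·BD·CAA·CAA·BD·CAA·CAA·CAA·ABB·ABB·CAA·ABB·ABB·BD·CAA·CAA·CAA·ABB·ABB·CAA·ABB·ABB·ABB·B·BD·CAA·CAA·BD·CAA·CAA·BD·CAA·CAA·CAA·ABB·ABB·CAA·ABB·ABB·BD·CAA·CAA·CAA·ABB·ABB·CAA·ABB·ABB·BD·CAA·CAA·CAA·ABB·ABB·CAA·ABB·ABB·ABB·B·BD·CAA·CAA·BD·CAA·CAA·BD·CAA·CAA·CAA·ABB·ABB·CAA·ABB·ABB·BD·CAA·CAA·CAA·ABB·ABB·CAA·ABB·ABB
    A ↦ CAA
    B ↦ ABB
    C ↦ BD
    D ↦ B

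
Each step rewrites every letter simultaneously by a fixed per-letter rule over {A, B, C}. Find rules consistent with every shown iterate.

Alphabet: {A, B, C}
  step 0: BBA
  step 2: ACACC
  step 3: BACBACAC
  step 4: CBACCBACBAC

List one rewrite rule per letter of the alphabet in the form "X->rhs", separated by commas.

A->B, B->C, C->AC

  step 3 ⇒ step 4: BACBACAC ⇒ C·B·AC·C·B·AC·B·AC
    A ↦ B
    B ↦ C
    C ↦ AC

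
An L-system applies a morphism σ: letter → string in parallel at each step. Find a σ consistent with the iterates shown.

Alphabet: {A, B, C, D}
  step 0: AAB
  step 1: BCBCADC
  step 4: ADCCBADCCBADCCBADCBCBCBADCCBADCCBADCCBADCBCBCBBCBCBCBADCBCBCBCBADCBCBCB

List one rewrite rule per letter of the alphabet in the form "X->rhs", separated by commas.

A->BC, B->ADC, C->CB, D->B

  step 0 ⇒ step 1: AAB ⇒ BC·BC·ADC
    A ↦ BC
    B ↦ ADC
    C ↦ CB  (constrained at step 1)
    D ↦ B  (constrained at step 1)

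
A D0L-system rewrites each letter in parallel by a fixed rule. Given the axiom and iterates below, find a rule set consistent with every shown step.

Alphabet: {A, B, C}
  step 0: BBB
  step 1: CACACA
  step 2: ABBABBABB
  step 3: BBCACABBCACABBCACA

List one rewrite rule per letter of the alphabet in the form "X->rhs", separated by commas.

  step 2 ⇒ step 3: ABBABBABB ⇒ BB·CA·CA·BB·CA·CA·BB·CA·CA
    A ↦ BB
    B ↦ CA
  step 1 ⇒ step 2: CACACA ⇒ A·BB·A·BB·A·BB
    C ↦ A

A->BB, B->CA, C->A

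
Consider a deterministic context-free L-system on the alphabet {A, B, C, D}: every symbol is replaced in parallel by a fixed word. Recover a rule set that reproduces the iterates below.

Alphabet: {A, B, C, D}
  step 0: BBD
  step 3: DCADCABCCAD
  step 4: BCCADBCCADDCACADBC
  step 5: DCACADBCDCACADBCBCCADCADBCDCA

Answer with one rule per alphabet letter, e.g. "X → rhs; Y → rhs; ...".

A->D, B->D, C->CA, D->BC

  step 4 ⇒ step 5: BCCADBCCADDCACADBC ⇒ D·CA·CA·D·BC·D·CA·CA·D·BC·BC·CA·D·CA·D·BC·D·CA
    A ↦ D
    B ↦ D
    C ↦ CA
    D ↦ BC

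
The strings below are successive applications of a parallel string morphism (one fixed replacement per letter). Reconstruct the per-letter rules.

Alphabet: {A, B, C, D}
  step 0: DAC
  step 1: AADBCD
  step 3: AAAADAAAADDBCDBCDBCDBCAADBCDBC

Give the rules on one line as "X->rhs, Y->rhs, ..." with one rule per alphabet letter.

A->DBC, B->AA, C->D, D->AA

  step 0 ⇒ step 1: DAC ⇒ AA·DBC·D
    A ↦ DBC
    C ↦ D
    D ↦ AA
    B ↦ AA  (constrained at step 1)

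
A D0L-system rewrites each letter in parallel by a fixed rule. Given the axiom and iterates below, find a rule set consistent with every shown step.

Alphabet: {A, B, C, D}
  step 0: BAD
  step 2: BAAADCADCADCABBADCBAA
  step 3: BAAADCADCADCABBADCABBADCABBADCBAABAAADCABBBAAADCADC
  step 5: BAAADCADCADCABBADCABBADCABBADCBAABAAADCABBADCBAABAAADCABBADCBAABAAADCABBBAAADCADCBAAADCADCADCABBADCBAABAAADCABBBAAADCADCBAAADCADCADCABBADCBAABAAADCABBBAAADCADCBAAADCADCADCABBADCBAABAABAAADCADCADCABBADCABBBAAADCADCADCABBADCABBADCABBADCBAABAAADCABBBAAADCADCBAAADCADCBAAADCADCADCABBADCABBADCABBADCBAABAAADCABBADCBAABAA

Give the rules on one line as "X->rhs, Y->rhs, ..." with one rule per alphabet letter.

  step 2 ⇒ step 3: BAAADCADCADCABBADCBAA ⇒ BAA·ADC·ADC·ADC·AB·B·ADC·AB·B·ADC·AB·B·ADC·BAA·BAA·ADC·AB·B·BAA·ADC·ADC
    A ↦ ADC
    B ↦ BAA
    C ↦ B
    D ↦ AB

A->ADC, B->BAA, C->B, D->AB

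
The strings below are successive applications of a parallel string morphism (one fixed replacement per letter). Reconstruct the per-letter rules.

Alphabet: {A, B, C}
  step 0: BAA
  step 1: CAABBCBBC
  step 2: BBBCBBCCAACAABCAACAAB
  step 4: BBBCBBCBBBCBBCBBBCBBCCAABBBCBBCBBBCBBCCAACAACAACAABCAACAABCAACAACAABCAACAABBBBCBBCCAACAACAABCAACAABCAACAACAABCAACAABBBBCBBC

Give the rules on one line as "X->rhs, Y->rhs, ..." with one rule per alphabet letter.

A->BBC, B->CAA, C->B

  step 1 ⇒ step 2: CAABBCBBC ⇒ B·BBC·BBC·CAA·CAA·B·CAA·CAA·B
    A ↦ BBC
    B ↦ CAA
    C ↦ B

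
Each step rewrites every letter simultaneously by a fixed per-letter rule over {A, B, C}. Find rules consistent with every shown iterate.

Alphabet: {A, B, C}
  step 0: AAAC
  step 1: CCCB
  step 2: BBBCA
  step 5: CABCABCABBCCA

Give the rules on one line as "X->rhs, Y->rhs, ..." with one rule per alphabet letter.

  step 1 ⇒ step 2: CCCB ⇒ B·B·B·CA
    B ↦ CA
    C ↦ B
  step 0 ⇒ step 1: AAAC ⇒ C·C·C·B
    A ↦ C

A->C, B->CA, C->B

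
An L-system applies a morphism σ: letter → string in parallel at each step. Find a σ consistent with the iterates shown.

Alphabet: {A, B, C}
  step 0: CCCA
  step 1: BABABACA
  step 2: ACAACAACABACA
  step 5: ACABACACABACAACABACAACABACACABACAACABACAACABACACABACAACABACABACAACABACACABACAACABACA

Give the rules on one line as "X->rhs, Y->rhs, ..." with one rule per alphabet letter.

  step 1 ⇒ step 2: BABABACA ⇒ A·CA·A·CA·A·CA·BA·CA
    A ↦ CA
    B ↦ A
    C ↦ BA

A->CA, B->A, C->BA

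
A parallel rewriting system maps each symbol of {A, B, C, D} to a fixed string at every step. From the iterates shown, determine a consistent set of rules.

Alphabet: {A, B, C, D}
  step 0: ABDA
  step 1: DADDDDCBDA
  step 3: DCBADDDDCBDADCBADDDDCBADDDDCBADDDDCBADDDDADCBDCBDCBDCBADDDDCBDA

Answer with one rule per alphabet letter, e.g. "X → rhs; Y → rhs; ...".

  step 0 ⇒ step 1: ABDA ⇒ DA·DDD·DCB·DA
    A ↦ DA
    B ↦ DDD
    D ↦ DCB
    C ↦ A  (constrained at step 1)

A->DA, B->DDD, C->A, D->DCB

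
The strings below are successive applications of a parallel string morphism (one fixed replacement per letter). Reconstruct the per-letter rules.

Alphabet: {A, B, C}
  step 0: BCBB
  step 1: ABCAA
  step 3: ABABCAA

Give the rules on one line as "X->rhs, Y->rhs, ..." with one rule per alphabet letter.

  step 0 ⇒ step 1: BCBB ⇒ A·BC·A·A
    B ↦ A
    C ↦ BC
    A ↦ B  (constrained at step 1)

A->B, B->A, C->BC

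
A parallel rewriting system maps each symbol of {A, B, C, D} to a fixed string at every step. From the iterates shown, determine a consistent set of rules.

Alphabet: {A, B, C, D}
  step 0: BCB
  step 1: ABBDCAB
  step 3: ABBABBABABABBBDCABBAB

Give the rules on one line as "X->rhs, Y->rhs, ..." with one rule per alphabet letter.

A->B, B->AB, C->BDC, D->B

  step 0 ⇒ step 1: BCB ⇒ AB·BDC·AB
    B ↦ AB
    C ↦ BDC
    A ↦ B  (constrained at step 1)
    D ↦ B  (constrained at step 1)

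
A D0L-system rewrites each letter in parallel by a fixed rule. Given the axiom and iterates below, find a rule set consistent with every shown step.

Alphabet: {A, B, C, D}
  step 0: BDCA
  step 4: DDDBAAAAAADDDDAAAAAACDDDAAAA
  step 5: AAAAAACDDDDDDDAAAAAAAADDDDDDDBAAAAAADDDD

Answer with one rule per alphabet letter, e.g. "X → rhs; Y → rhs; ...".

A->D, B->CD, C->DB, D->AA

  step 4 ⇒ step 5: DDDBAAAAAADDDDAAAAAACDDDAAAA ⇒ AA·AA·AA·CD·D·D·D·D·D·D·AA·AA·AA·AA·D·D·D·D·D·D·DB·AA·AA·AA·D·D·D·D
    A ↦ D
    B ↦ CD
    C ↦ DB
    D ↦ AA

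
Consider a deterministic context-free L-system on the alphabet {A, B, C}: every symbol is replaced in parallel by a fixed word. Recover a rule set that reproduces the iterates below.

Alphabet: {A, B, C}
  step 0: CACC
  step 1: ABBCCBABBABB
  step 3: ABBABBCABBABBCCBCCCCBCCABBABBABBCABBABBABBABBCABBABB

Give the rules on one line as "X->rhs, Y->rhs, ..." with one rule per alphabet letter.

  step 0 ⇒ step 1: CACC ⇒ ABB·CCB·ABB·ABB
    A ↦ CCB
    C ↦ ABB
    B ↦ C  (constrained at step 1)

A->CCB, B->C, C->ABB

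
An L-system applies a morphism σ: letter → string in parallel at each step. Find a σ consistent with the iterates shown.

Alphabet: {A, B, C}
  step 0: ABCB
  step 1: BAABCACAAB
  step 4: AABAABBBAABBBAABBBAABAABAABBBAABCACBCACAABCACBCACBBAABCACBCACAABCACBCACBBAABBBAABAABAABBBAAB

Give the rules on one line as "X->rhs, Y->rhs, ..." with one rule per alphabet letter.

A->B, B->AAB, C->CAC

  step 0 ⇒ step 1: ABCB ⇒ B·AAB·CAC·AAB
    A ↦ B
    B ↦ AAB
    C ↦ CAC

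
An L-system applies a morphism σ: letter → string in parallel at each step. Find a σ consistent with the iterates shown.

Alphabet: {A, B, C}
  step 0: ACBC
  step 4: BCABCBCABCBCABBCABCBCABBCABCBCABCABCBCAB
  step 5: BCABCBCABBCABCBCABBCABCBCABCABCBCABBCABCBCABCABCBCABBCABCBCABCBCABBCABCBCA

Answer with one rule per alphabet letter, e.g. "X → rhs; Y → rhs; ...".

  step 4 ⇒ step 5: BCABCBCABCBCABBCABCBCABBCABCBCABCABCBCAB ⇒ BCA·B·C·BCA·B·BCA·B·C·BCA·B·BCA·B·C·BCA·BCA·B·C·BCA·B·BCA·B·C·BCA·BCA·B·C·BCA·B·BCA·B·C·BCA·B·C·BCA·B·BCA·B·C·BCA
    A ↦ C
    B ↦ BCA
    C ↦ B

A->C, B->BCA, C->B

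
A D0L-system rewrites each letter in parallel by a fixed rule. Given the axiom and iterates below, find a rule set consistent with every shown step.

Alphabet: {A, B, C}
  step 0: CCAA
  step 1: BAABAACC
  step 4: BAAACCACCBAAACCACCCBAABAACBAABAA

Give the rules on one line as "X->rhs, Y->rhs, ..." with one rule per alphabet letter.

  step 0 ⇒ step 1: CCAA ⇒ BAA·BAA·C·C
    A ↦ C
    C ↦ BAA
    B ↦ A  (constrained at step 1)

A->C, B->A, C->BAA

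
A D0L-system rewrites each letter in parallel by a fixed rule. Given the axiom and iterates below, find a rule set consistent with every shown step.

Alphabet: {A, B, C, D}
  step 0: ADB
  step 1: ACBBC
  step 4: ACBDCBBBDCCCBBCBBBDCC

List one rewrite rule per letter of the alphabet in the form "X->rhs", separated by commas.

A->AC, B->C, C->BD, D->BB

  step 0 ⇒ step 1: ADB ⇒ AC·BB·C
    A ↦ AC
    B ↦ C
    D ↦ BB
    C ↦ BD  (constrained at step 1)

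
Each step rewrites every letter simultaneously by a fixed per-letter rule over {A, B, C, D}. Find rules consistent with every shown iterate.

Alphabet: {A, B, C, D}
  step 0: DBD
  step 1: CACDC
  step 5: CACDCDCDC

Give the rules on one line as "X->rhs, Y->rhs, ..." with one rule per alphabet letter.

  step 0 ⇒ step 1: DBD ⇒ C·ACD·C
    B ↦ ACD
    D ↦ C
    A ↦ B  (constrained at step 1)
    C ↦ D  (constrained at step 1)

A->B, B->ACD, C->D, D->C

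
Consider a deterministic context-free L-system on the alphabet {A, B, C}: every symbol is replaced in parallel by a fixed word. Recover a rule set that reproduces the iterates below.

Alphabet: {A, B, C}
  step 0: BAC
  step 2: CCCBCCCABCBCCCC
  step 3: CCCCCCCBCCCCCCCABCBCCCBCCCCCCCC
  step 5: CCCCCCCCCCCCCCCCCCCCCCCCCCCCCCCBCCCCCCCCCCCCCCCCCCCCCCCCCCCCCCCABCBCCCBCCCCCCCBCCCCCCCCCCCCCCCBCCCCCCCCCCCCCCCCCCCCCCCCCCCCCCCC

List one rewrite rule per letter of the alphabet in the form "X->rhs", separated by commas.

A->CAB, B->CB, C->CC

  step 2 ⇒ step 3: CCCBCCCABCBCCCC ⇒ CC·CC·CC·CB·CC·CC·CC·CAB·CB·CC·CB·CC·CC·CC·CC
    A ↦ CAB
    B ↦ CB
    C ↦ CC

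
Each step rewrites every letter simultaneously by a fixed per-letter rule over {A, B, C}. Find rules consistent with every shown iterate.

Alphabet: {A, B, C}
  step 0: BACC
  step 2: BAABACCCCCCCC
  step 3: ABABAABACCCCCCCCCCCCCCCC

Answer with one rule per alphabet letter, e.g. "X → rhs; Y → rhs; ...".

  step 2 ⇒ step 3: BAABACCCCCCCC ⇒ A·BA·BA·A·BA·CC·CC·CC·CC·CC·CC·CC·CC
    A ↦ BA
    B ↦ A
    C ↦ CC

A->BA, B->A, C->CC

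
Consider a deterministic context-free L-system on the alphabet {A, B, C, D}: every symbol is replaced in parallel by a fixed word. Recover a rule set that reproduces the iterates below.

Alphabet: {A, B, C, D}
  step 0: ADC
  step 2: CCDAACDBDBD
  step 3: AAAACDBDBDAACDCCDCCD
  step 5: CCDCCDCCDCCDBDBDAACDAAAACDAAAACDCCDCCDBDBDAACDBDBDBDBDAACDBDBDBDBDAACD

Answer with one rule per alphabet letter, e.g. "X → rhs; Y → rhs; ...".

A->BD, B->C, C->AA, D->CD

  step 2 ⇒ step 3: CCDAACDBDBD ⇒ AA·AA·CD·BD·BD·AA·CD·C·CD·C·CD
    A ↦ BD
    B ↦ C
    C ↦ AA
    D ↦ CD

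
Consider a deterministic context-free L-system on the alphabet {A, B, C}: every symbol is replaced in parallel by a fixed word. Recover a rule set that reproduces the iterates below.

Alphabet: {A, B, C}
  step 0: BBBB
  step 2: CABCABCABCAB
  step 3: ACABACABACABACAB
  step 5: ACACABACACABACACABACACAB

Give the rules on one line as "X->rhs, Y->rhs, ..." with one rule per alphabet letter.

A->C, B->AB, C->A

  step 2 ⇒ step 3: CABCABCABCAB ⇒ A·C·AB·A·C·AB·A·C·AB·A·C·AB
    A ↦ C
    B ↦ AB
    C ↦ A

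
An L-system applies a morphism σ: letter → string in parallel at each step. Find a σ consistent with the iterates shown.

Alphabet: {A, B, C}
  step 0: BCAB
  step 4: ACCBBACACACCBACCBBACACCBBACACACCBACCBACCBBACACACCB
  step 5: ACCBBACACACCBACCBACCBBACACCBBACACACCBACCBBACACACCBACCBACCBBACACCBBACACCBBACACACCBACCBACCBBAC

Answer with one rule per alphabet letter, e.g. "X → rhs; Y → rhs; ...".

A->ACC, B->AC, C->B

  step 4 ⇒ step 5: ACCBBACACACCBACCBBACACCBBACACACCBACCBACCBBACACACCB ⇒ ACC·B·B·AC·AC·ACC·B·ACC·B·ACC·B·B·AC·ACC·B·B·AC·AC·ACC·B·ACC·B·B·AC·AC·ACC·B·ACC·B·ACC·B·B·AC·ACC·B·B·AC·ACC·B·B·AC·AC·ACC·B·ACC·B·ACC·B·B·AC
    A ↦ ACC
    B ↦ AC
    C ↦ B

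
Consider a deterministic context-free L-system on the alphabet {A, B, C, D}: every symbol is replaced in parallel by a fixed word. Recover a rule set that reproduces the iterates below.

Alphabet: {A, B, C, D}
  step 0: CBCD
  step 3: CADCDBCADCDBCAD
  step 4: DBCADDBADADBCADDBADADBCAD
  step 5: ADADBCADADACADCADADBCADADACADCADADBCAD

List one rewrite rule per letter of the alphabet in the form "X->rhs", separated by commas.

  step 4 ⇒ step 5: DBCADDBADADBCADDBADADBCAD ⇒ AD·A·DB·C·AD·AD·A·C·AD·C·AD·A·DB·C·AD·AD·A·C·AD·C·AD·A·DB·C·AD
    A ↦ C
    B ↦ A
    C ↦ DB
    D ↦ AD

A->C, B->A, C->DB, D->AD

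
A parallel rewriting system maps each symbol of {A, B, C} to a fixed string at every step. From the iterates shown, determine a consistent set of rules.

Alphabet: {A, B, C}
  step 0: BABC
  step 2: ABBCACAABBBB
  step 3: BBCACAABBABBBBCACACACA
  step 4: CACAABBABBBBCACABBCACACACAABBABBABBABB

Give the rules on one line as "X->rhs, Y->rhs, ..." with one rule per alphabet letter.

A->BB, B->CA, C->A

  step 3 ⇒ step 4: BBCACAABBABBBBCACACACA ⇒ CA·CA·A·BB·A·BB·BB·CA·CA·BB·CA·CA·CA·CA·A·BB·A·BB·A·BB·A·BB
    A ↦ BB
    B ↦ CA
    C ↦ A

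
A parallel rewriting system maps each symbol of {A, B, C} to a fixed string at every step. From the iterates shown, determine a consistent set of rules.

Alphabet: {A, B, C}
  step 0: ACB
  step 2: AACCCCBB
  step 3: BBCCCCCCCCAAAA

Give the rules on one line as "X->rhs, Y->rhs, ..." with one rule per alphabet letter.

A->B, B->AA, C->CC

  step 2 ⇒ step 3: AACCCCBB ⇒ B·B·CC·CC·CC·CC·AA·AA
    A ↦ B
    B ↦ AA
    C ↦ CC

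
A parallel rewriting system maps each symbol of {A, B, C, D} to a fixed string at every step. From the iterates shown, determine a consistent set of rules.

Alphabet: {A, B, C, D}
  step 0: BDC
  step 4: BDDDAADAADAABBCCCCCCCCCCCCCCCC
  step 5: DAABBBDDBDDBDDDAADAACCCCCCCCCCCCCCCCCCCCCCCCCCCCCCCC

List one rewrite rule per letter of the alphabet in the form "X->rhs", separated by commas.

A->D, B->DAA, C->CC, D->B

  step 4 ⇒ step 5: BDDDAADAADAABBCCCCCCCCCCCCCCCC ⇒ DAA·B·B·B·D·D·B·D·D·B·D·D·DAA·DAA·CC·CC·CC·CC·CC·CC·CC·CC·CC·CC·CC·CC·CC·CC·CC·CC
    A ↦ D
    B ↦ DAA
    C ↦ CC
    D ↦ B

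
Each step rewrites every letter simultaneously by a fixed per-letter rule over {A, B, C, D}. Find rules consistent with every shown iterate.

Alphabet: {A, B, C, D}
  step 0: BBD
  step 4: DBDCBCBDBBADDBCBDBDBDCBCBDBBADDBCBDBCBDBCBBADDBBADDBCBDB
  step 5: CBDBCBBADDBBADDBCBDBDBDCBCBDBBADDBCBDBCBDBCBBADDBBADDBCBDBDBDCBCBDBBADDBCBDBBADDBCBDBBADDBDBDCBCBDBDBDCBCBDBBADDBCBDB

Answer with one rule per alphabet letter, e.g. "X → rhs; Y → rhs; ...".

  step 4 ⇒ step 5: DBDCBCBDBBADDBCBDBDBDCBCBDBBADDBCBDBCBDBCBBADDBBADDBCBDB ⇒ CB·DB·CB·BAD·DB·BAD·DB·CB·DB·DB·D·CB·CB·DB·BAD·DB·CB·DB·CB·DB·CB·BAD·DB·BAD·DB·CB·DB·DB·D·CB·CB·DB·BAD·DB·CB·DB·BAD·DB·CB·DB·BAD·DB·DB·D·CB·CB·DB·DB·D·CB·CB·DB·BAD·DB·CB·DB
    A ↦ D
    B ↦ DB
    C ↦ BAD
    D ↦ CB

A->D, B->DB, C->BAD, D->CB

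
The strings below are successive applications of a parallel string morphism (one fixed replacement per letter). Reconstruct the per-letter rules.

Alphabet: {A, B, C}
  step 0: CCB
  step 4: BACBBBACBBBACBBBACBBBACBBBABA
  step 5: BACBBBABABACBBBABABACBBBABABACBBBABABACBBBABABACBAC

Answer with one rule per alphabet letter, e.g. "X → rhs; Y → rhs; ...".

A->C, B->BA, C->BB

  step 4 ⇒ step 5: BACBBBACBBBACBBBACBBBACBBBABA ⇒ BA·C·BB·BA·BA·BA·C·BB·BA·BA·BA·C·BB·BA·BA·BA·C·BB·BA·BA·BA·C·BB·BA·BA·BA·C·BA·C
    A ↦ C
    B ↦ BA
    C ↦ BB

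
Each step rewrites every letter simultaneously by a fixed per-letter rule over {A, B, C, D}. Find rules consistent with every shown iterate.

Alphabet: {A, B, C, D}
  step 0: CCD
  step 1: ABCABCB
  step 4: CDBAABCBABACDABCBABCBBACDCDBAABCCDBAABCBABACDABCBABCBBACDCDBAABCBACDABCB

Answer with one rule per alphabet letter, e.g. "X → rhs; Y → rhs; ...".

A->CD, B->BA, C->ABC, D->B

  step 0 ⇒ step 1: CCD ⇒ ABC·ABC·B
    C ↦ ABC
    D ↦ B
    A ↦ CD  (constrained at step 1)
    B ↦ BA  (constrained at step 1)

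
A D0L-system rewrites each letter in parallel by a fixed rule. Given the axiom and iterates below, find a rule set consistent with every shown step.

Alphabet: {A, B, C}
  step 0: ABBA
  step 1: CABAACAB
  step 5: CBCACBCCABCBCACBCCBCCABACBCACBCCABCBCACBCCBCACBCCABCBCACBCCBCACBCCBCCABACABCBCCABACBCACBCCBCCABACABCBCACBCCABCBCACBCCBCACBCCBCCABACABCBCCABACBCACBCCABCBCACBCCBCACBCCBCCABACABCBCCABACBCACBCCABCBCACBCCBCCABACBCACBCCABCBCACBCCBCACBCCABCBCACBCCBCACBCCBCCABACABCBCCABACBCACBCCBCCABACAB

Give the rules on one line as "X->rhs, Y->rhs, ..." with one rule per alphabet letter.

  step 0 ⇒ step 1: ABBA ⇒ CAB·A·A·CAB
    A ↦ CAB
    B ↦ A
    C ↦ CBC  (constrained at step 1)

A->CAB, B->A, C->CBC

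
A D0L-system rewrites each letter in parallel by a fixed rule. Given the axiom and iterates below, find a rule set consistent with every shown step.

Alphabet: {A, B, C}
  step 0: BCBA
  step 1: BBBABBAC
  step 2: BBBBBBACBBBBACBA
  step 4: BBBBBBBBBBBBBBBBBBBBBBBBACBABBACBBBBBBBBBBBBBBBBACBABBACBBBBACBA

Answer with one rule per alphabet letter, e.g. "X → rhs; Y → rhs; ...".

A->AC, B->BB, C->BA

  step 1 ⇒ step 2: BBBABBAC ⇒ BB·BB·BB·AC·BB·BB·AC·BA
    A ↦ AC
    B ↦ BB
    C ↦ BA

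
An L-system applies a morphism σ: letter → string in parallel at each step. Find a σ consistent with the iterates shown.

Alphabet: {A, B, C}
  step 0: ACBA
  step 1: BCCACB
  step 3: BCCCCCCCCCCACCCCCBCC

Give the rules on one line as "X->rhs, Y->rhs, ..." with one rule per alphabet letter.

A->B, B->AC, C->CC

  step 0 ⇒ step 1: ACBA ⇒ B·CC·AC·B
    A ↦ B
    B ↦ AC
    C ↦ CC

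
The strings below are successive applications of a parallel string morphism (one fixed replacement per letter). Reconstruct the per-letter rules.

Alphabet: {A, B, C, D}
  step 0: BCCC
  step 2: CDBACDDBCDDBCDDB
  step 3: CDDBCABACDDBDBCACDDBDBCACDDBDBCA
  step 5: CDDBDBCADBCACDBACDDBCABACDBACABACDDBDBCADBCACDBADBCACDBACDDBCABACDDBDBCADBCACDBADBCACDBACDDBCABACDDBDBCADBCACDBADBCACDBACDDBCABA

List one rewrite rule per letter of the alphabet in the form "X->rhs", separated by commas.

  step 2 ⇒ step 3: CDBACDDBCDDBCDDB ⇒ CD·DB·CA·BA·CD·DB·DB·CA·CD·DB·DB·CA·CD·DB·DB·CA
    A ↦ BA
    B ↦ CA
    C ↦ CD
    D ↦ DB

A->BA, B->CA, C->CD, D->DB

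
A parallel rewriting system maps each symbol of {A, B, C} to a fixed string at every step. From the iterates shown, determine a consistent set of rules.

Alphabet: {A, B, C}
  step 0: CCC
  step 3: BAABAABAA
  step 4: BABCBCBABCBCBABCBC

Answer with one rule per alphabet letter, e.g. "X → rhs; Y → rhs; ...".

  step 3 ⇒ step 4: BAABAABAA ⇒ BA·BC·BC·BA·BC·BC·BA·BC·BC
    A ↦ BC
    B ↦ BA
    C ↦ A  (constrained at step 0)

A->BC, B->BA, C->A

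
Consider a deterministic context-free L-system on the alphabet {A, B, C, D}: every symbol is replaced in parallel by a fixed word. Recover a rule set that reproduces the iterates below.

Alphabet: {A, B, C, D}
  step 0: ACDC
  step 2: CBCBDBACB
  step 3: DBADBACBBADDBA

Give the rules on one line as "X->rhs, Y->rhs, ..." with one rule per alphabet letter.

A->D, B->BA, C->D, D->CB

  step 2 ⇒ step 3: CBCBDBACB ⇒ D·BA·D·BA·CB·BA·D·D·BA
    A ↦ D
    B ↦ BA
    C ↦ D
    D ↦ CB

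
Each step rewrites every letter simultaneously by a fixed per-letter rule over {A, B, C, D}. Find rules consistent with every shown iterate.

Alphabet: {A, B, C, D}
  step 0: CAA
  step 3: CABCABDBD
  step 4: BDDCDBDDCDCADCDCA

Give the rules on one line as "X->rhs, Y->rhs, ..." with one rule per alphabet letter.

  step 3 ⇒ step 4: CABCABDBD ⇒ B·D·DCD·B·D·DCD·CA·DCD·CA
    A ↦ D
    B ↦ DCD
    C ↦ B
    D ↦ CA

A->D, B->DCD, C->B, D->CA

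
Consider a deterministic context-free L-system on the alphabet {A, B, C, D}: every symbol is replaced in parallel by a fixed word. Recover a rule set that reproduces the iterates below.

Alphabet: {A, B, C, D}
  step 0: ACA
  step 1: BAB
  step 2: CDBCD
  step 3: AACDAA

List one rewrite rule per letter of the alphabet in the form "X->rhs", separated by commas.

A->B, B->CD, C->A, D->A

  step 2 ⇒ step 3: CDBCD ⇒ A·A·CD·A·A
    B ↦ CD
    C ↦ A
    D ↦ A
  step 0 ⇒ step 1: ACA ⇒ B·A·B
    A ↦ B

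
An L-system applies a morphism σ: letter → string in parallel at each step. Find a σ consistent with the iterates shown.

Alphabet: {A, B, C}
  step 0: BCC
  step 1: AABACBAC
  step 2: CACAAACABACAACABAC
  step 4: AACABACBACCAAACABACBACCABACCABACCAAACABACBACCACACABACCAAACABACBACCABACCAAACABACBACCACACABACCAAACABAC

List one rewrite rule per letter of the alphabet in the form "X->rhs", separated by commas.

  step 1 ⇒ step 2: AABACBAC ⇒ CA·CA·AA·CA·BAC·AA·CA·BAC
    A ↦ CA
    B ↦ AA
    C ↦ BAC

A->CA, B->AA, C->BAC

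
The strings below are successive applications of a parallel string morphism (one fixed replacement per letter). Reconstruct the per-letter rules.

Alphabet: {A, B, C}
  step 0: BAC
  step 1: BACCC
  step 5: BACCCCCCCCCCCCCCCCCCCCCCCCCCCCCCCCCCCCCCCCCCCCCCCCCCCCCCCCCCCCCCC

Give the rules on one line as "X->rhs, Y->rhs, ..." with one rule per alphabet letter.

A->C, B->BA, C->CC

  step 0 ⇒ step 1: BAC ⇒ BA·C·CC
    A ↦ C
    B ↦ BA
    C ↦ CC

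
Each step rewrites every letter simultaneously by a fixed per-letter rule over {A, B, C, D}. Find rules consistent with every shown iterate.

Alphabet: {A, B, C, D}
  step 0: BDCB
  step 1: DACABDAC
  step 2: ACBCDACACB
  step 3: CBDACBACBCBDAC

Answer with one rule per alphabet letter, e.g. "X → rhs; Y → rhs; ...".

A->C, B->DAC, C->B, D->A

  step 2 ⇒ step 3: ACBCDACACB ⇒ C·B·DAC·B·A·C·B·C·B·DAC
    A ↦ C
    B ↦ DAC
    C ↦ B
    D ↦ A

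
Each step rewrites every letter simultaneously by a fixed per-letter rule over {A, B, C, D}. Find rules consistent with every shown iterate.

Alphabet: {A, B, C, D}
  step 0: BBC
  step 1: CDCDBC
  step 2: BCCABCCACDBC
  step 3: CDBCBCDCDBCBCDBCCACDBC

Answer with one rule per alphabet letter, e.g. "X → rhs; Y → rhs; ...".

A->D, B->CD, C->BC, D->CA

  step 2 ⇒ step 3: BCCABCCACDBC ⇒ CD·BC·BC·D·CD·BC·BC·D·BC·CA·CD·BC
    A ↦ D
    B ↦ CD
    C ↦ BC
    D ↦ CA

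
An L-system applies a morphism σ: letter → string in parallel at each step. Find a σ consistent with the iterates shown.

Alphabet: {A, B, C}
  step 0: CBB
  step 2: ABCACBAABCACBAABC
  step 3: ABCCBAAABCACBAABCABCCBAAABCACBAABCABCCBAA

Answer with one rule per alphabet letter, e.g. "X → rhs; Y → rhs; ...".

A->ABC, B->CBA, C->A

  step 2 ⇒ step 3: ABCACBAABCACBAABC ⇒ ABC·CBA·A·ABC·A·CBA·ABC·ABC·CBA·A·ABC·A·CBA·ABC·ABC·CBA·A
    A ↦ ABC
    B ↦ CBA
    C ↦ A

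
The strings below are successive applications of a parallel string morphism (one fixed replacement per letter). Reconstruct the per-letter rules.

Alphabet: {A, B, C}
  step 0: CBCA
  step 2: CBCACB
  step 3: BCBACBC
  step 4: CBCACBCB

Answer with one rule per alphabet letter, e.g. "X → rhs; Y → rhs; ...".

  step 3 ⇒ step 4: BCBACBC ⇒ C·B·C·AC·B·C·B
    A ↦ AC
    B ↦ C
    C ↦ B

A->AC, B->C, C->B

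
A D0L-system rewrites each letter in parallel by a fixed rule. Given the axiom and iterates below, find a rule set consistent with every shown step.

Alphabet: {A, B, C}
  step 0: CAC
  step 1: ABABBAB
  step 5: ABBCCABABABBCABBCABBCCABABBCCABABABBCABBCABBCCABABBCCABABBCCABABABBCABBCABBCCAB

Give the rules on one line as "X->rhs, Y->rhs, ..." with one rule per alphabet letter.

A->ABB, B->C, C->AB

  step 0 ⇒ step 1: CAC ⇒ AB·ABB·AB
    A ↦ ABB
    C ↦ AB
    B ↦ C  (constrained at step 1)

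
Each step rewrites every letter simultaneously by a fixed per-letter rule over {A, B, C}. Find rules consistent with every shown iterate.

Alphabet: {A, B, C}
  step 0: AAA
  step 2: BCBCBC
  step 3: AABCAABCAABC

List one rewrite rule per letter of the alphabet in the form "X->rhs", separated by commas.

A->C, B->AA, C->BC

  step 2 ⇒ step 3: BCBCBC ⇒ AA·BC·AA·BC·AA·BC
    B ↦ AA
    C ↦ BC
    A ↦ C  (constrained at step 0)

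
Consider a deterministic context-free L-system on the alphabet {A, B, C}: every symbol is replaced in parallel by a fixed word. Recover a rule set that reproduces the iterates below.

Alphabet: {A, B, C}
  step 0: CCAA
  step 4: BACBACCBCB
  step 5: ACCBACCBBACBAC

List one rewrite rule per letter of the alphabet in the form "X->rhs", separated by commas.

  step 4 ⇒ step 5: BACBACCBCB ⇒ AC·C·B·AC·C·B·B·AC·B·AC
    A ↦ C
    B ↦ AC
    C ↦ B

A->C, B->AC, C->B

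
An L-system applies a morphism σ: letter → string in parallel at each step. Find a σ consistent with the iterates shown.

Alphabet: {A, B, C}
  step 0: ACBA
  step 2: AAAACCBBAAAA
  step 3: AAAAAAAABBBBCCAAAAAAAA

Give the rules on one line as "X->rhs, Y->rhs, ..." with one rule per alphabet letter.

A->AA, B->C, C->BB

  step 2 ⇒ step 3: AAAACCBBAAAA ⇒ AA·AA·AA·AA·BB·BB·C·C·AA·AA·AA·AA
    A ↦ AA
    B ↦ C
    C ↦ BB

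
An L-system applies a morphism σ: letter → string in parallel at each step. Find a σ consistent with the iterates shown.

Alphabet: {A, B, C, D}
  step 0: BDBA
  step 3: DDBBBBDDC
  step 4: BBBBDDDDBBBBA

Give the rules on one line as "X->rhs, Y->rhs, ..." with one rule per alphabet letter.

  step 3 ⇒ step 4: DDBBBBDDC ⇒ BB·BB·D·D·D·D·BB·BB·A
    B ↦ D
    C ↦ A
    D ↦ BB
    A ↦ C  (constrained at step 0)

A->C, B->D, C->A, D->BB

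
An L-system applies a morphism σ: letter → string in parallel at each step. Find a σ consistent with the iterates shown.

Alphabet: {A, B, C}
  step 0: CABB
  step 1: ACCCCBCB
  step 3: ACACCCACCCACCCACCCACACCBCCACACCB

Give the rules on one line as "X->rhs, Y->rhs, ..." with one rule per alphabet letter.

A->CC, B->CB, C->AC

  step 0 ⇒ step 1: CABB ⇒ AC·CC·CB·CB
    A ↦ CC
    B ↦ CB
    C ↦ AC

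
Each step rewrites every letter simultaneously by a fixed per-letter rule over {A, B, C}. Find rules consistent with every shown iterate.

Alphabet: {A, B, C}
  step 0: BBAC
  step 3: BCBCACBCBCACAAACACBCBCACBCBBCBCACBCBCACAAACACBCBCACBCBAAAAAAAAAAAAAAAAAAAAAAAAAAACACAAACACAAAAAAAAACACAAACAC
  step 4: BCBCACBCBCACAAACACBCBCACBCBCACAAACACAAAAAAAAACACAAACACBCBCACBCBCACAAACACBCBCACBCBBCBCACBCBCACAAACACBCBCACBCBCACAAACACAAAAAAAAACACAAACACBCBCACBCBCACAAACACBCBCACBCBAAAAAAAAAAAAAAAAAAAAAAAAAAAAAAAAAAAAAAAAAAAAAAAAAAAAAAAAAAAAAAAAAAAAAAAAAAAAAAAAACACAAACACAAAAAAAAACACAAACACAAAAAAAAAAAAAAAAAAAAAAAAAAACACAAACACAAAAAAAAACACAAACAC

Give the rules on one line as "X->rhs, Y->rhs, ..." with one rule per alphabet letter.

A->AAA, B->BCB, C->CAC

  step 3 ⇒ step 4: BCBCACBCBCACAAACACBCBCACBCBBCBCACBCBCACAAACACBCBCACBCBAAAAAAAAAAAAAAAAAAAAAAAAAAACACAAACACAAAAAAAAACACAAACAC ⇒ BCB·CAC·BCB·CAC·AAA·CAC·BCB·CAC·BCB·CAC·AAA·CAC·AAA·AAA·AAA·CAC·AAA·CAC·BCB·CAC·BCB·CAC·AAA·CAC·BCB·CAC·BCB·BCB·CAC·BCB·CAC·AAA·CAC·BCB·CAC·BCB·CAC·AAA·CAC·AAA·AAA·AAA·CAC·AAA·CAC·BCB·CAC·BCB·CAC·AAA·CAC·BCB·CAC·BCB·AAA·AAA·AAA·AAA·AAA·AAA·AAA·AAA·AAA·AAA·AAA·AAA·AAA·AAA·AAA·AAA·AAA·AAA·AAA·AAA·AAA·AAA·AAA·AAA·AAA·AAA·AAA·CAC·AAA·CAC·AAA·AAA·AAA·CAC·AAA·CAC·AAA·AAA·AAA·AAA·AAA·AAA·AAA·AAA·AAA·CAC·AAA·CAC·AAA·AAA·AAA·CAC·AAA·CAC
    A ↦ AAA
    B ↦ BCB
    C ↦ CAC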